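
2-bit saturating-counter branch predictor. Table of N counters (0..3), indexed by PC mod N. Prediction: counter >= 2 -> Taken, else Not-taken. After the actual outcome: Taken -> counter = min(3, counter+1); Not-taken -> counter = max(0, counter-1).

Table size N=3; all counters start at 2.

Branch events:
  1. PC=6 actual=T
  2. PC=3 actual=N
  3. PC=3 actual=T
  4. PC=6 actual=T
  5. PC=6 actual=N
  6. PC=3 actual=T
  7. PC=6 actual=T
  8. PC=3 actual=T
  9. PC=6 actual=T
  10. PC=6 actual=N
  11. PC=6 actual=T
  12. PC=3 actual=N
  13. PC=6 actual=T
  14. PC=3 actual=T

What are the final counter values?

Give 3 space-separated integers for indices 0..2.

Ev 1: PC=6 idx=0 pred=T actual=T -> ctr[0]=3
Ev 2: PC=3 idx=0 pred=T actual=N -> ctr[0]=2
Ev 3: PC=3 idx=0 pred=T actual=T -> ctr[0]=3
Ev 4: PC=6 idx=0 pred=T actual=T -> ctr[0]=3
Ev 5: PC=6 idx=0 pred=T actual=N -> ctr[0]=2
Ev 6: PC=3 idx=0 pred=T actual=T -> ctr[0]=3
Ev 7: PC=6 idx=0 pred=T actual=T -> ctr[0]=3
Ev 8: PC=3 idx=0 pred=T actual=T -> ctr[0]=3
Ev 9: PC=6 idx=0 pred=T actual=T -> ctr[0]=3
Ev 10: PC=6 idx=0 pred=T actual=N -> ctr[0]=2
Ev 11: PC=6 idx=0 pred=T actual=T -> ctr[0]=3
Ev 12: PC=3 idx=0 pred=T actual=N -> ctr[0]=2
Ev 13: PC=6 idx=0 pred=T actual=T -> ctr[0]=3
Ev 14: PC=3 idx=0 pred=T actual=T -> ctr[0]=3

Answer: 3 2 2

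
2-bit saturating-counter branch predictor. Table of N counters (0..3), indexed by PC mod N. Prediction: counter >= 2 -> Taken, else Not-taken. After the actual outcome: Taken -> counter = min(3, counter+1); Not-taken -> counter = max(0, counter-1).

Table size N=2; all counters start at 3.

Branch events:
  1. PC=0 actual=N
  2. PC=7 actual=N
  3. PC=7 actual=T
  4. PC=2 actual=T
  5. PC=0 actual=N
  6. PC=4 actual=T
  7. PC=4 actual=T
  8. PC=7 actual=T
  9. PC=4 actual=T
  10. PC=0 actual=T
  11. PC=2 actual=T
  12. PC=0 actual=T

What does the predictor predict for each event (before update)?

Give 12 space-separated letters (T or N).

Answer: T T T T T T T T T T T T

Derivation:
Ev 1: PC=0 idx=0 pred=T actual=N -> ctr[0]=2
Ev 2: PC=7 idx=1 pred=T actual=N -> ctr[1]=2
Ev 3: PC=7 idx=1 pred=T actual=T -> ctr[1]=3
Ev 4: PC=2 idx=0 pred=T actual=T -> ctr[0]=3
Ev 5: PC=0 idx=0 pred=T actual=N -> ctr[0]=2
Ev 6: PC=4 idx=0 pred=T actual=T -> ctr[0]=3
Ev 7: PC=4 idx=0 pred=T actual=T -> ctr[0]=3
Ev 8: PC=7 idx=1 pred=T actual=T -> ctr[1]=3
Ev 9: PC=4 idx=0 pred=T actual=T -> ctr[0]=3
Ev 10: PC=0 idx=0 pred=T actual=T -> ctr[0]=3
Ev 11: PC=2 idx=0 pred=T actual=T -> ctr[0]=3
Ev 12: PC=0 idx=0 pred=T actual=T -> ctr[0]=3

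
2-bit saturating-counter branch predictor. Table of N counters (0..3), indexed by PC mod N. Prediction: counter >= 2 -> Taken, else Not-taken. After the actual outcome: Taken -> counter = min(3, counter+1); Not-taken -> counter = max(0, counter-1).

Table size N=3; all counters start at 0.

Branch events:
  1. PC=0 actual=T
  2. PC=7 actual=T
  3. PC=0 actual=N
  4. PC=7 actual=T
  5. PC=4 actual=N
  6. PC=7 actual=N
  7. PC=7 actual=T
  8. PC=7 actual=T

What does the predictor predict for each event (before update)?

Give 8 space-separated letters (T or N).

Answer: N N N N T N N N

Derivation:
Ev 1: PC=0 idx=0 pred=N actual=T -> ctr[0]=1
Ev 2: PC=7 idx=1 pred=N actual=T -> ctr[1]=1
Ev 3: PC=0 idx=0 pred=N actual=N -> ctr[0]=0
Ev 4: PC=7 idx=1 pred=N actual=T -> ctr[1]=2
Ev 5: PC=4 idx=1 pred=T actual=N -> ctr[1]=1
Ev 6: PC=7 idx=1 pred=N actual=N -> ctr[1]=0
Ev 7: PC=7 idx=1 pred=N actual=T -> ctr[1]=1
Ev 8: PC=7 idx=1 pred=N actual=T -> ctr[1]=2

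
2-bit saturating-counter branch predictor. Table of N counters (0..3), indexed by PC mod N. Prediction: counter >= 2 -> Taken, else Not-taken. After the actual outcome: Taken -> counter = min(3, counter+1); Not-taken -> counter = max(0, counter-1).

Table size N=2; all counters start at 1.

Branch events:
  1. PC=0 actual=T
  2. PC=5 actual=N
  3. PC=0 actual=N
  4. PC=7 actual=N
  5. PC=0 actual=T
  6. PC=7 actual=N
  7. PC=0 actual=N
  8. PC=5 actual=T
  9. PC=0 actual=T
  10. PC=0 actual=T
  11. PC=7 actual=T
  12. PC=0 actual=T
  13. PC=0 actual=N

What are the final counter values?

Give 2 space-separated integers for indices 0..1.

Ev 1: PC=0 idx=0 pred=N actual=T -> ctr[0]=2
Ev 2: PC=5 idx=1 pred=N actual=N -> ctr[1]=0
Ev 3: PC=0 idx=0 pred=T actual=N -> ctr[0]=1
Ev 4: PC=7 idx=1 pred=N actual=N -> ctr[1]=0
Ev 5: PC=0 idx=0 pred=N actual=T -> ctr[0]=2
Ev 6: PC=7 idx=1 pred=N actual=N -> ctr[1]=0
Ev 7: PC=0 idx=0 pred=T actual=N -> ctr[0]=1
Ev 8: PC=5 idx=1 pred=N actual=T -> ctr[1]=1
Ev 9: PC=0 idx=0 pred=N actual=T -> ctr[0]=2
Ev 10: PC=0 idx=0 pred=T actual=T -> ctr[0]=3
Ev 11: PC=7 idx=1 pred=N actual=T -> ctr[1]=2
Ev 12: PC=0 idx=0 pred=T actual=T -> ctr[0]=3
Ev 13: PC=0 idx=0 pred=T actual=N -> ctr[0]=2

Answer: 2 2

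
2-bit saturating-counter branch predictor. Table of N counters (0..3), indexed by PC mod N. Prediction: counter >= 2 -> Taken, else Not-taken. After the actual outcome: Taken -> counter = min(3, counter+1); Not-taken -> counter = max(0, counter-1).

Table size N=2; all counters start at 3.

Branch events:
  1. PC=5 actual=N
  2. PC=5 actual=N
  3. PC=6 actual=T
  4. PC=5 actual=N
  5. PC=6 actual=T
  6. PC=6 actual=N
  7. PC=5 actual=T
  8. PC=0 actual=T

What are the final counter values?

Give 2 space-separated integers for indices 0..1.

Ev 1: PC=5 idx=1 pred=T actual=N -> ctr[1]=2
Ev 2: PC=5 idx=1 pred=T actual=N -> ctr[1]=1
Ev 3: PC=6 idx=0 pred=T actual=T -> ctr[0]=3
Ev 4: PC=5 idx=1 pred=N actual=N -> ctr[1]=0
Ev 5: PC=6 idx=0 pred=T actual=T -> ctr[0]=3
Ev 6: PC=6 idx=0 pred=T actual=N -> ctr[0]=2
Ev 7: PC=5 idx=1 pred=N actual=T -> ctr[1]=1
Ev 8: PC=0 idx=0 pred=T actual=T -> ctr[0]=3

Answer: 3 1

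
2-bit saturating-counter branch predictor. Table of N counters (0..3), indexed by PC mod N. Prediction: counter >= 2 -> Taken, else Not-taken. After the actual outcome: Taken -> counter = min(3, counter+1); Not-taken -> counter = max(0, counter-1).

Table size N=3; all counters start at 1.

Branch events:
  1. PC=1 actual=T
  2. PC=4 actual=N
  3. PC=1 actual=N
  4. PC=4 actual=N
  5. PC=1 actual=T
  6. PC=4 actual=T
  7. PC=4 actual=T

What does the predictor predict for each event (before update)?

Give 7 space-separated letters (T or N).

Answer: N T N N N N T

Derivation:
Ev 1: PC=1 idx=1 pred=N actual=T -> ctr[1]=2
Ev 2: PC=4 idx=1 pred=T actual=N -> ctr[1]=1
Ev 3: PC=1 idx=1 pred=N actual=N -> ctr[1]=0
Ev 4: PC=4 idx=1 pred=N actual=N -> ctr[1]=0
Ev 5: PC=1 idx=1 pred=N actual=T -> ctr[1]=1
Ev 6: PC=4 idx=1 pred=N actual=T -> ctr[1]=2
Ev 7: PC=4 idx=1 pred=T actual=T -> ctr[1]=3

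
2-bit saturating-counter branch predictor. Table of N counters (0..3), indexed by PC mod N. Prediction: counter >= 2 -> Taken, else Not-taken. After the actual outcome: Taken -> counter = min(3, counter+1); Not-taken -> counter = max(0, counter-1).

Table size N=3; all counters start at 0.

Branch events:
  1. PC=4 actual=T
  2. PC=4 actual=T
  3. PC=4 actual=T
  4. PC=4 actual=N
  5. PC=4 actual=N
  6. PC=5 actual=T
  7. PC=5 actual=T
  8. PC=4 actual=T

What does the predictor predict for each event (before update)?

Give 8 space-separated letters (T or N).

Ev 1: PC=4 idx=1 pred=N actual=T -> ctr[1]=1
Ev 2: PC=4 idx=1 pred=N actual=T -> ctr[1]=2
Ev 3: PC=4 idx=1 pred=T actual=T -> ctr[1]=3
Ev 4: PC=4 idx=1 pred=T actual=N -> ctr[1]=2
Ev 5: PC=4 idx=1 pred=T actual=N -> ctr[1]=1
Ev 6: PC=5 idx=2 pred=N actual=T -> ctr[2]=1
Ev 7: PC=5 idx=2 pred=N actual=T -> ctr[2]=2
Ev 8: PC=4 idx=1 pred=N actual=T -> ctr[1]=2

Answer: N N T T T N N N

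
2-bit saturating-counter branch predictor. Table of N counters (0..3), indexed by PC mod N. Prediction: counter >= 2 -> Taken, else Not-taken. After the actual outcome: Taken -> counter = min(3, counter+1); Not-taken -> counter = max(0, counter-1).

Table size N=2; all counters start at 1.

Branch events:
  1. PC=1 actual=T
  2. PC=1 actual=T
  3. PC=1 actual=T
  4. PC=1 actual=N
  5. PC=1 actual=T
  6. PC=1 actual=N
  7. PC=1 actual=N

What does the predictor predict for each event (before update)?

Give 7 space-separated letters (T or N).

Ev 1: PC=1 idx=1 pred=N actual=T -> ctr[1]=2
Ev 2: PC=1 idx=1 pred=T actual=T -> ctr[1]=3
Ev 3: PC=1 idx=1 pred=T actual=T -> ctr[1]=3
Ev 4: PC=1 idx=1 pred=T actual=N -> ctr[1]=2
Ev 5: PC=1 idx=1 pred=T actual=T -> ctr[1]=3
Ev 6: PC=1 idx=1 pred=T actual=N -> ctr[1]=2
Ev 7: PC=1 idx=1 pred=T actual=N -> ctr[1]=1

Answer: N T T T T T T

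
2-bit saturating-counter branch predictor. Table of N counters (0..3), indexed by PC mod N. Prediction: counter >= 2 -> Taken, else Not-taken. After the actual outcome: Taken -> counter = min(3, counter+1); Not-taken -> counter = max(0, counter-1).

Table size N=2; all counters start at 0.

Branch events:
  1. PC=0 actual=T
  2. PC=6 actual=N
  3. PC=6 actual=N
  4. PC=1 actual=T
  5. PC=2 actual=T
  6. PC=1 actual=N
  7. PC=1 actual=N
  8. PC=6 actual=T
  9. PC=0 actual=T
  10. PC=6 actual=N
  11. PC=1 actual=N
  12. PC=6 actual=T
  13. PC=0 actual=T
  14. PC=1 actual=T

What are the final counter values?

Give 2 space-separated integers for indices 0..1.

Ev 1: PC=0 idx=0 pred=N actual=T -> ctr[0]=1
Ev 2: PC=6 idx=0 pred=N actual=N -> ctr[0]=0
Ev 3: PC=6 idx=0 pred=N actual=N -> ctr[0]=0
Ev 4: PC=1 idx=1 pred=N actual=T -> ctr[1]=1
Ev 5: PC=2 idx=0 pred=N actual=T -> ctr[0]=1
Ev 6: PC=1 idx=1 pred=N actual=N -> ctr[1]=0
Ev 7: PC=1 idx=1 pred=N actual=N -> ctr[1]=0
Ev 8: PC=6 idx=0 pred=N actual=T -> ctr[0]=2
Ev 9: PC=0 idx=0 pred=T actual=T -> ctr[0]=3
Ev 10: PC=6 idx=0 pred=T actual=N -> ctr[0]=2
Ev 11: PC=1 idx=1 pred=N actual=N -> ctr[1]=0
Ev 12: PC=6 idx=0 pred=T actual=T -> ctr[0]=3
Ev 13: PC=0 idx=0 pred=T actual=T -> ctr[0]=3
Ev 14: PC=1 idx=1 pred=N actual=T -> ctr[1]=1

Answer: 3 1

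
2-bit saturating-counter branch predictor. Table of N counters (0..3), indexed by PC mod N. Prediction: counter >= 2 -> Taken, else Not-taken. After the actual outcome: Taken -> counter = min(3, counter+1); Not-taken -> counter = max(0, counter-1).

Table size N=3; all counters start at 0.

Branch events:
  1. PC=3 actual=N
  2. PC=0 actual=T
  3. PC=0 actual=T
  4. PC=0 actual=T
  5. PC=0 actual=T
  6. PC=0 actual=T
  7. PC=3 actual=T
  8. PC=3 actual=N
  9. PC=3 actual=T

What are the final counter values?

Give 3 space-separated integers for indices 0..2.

Answer: 3 0 0

Derivation:
Ev 1: PC=3 idx=0 pred=N actual=N -> ctr[0]=0
Ev 2: PC=0 idx=0 pred=N actual=T -> ctr[0]=1
Ev 3: PC=0 idx=0 pred=N actual=T -> ctr[0]=2
Ev 4: PC=0 idx=0 pred=T actual=T -> ctr[0]=3
Ev 5: PC=0 idx=0 pred=T actual=T -> ctr[0]=3
Ev 6: PC=0 idx=0 pred=T actual=T -> ctr[0]=3
Ev 7: PC=3 idx=0 pred=T actual=T -> ctr[0]=3
Ev 8: PC=3 idx=0 pred=T actual=N -> ctr[0]=2
Ev 9: PC=3 idx=0 pred=T actual=T -> ctr[0]=3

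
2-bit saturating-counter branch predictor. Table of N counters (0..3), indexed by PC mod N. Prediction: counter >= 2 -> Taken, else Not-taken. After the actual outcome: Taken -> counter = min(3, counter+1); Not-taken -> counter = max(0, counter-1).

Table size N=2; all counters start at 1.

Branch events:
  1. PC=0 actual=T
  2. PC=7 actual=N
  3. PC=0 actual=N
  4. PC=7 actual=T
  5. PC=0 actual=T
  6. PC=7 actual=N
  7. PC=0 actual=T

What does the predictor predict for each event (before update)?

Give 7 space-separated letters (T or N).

Ev 1: PC=0 idx=0 pred=N actual=T -> ctr[0]=2
Ev 2: PC=7 idx=1 pred=N actual=N -> ctr[1]=0
Ev 3: PC=0 idx=0 pred=T actual=N -> ctr[0]=1
Ev 4: PC=7 idx=1 pred=N actual=T -> ctr[1]=1
Ev 5: PC=0 idx=0 pred=N actual=T -> ctr[0]=2
Ev 6: PC=7 idx=1 pred=N actual=N -> ctr[1]=0
Ev 7: PC=0 idx=0 pred=T actual=T -> ctr[0]=3

Answer: N N T N N N T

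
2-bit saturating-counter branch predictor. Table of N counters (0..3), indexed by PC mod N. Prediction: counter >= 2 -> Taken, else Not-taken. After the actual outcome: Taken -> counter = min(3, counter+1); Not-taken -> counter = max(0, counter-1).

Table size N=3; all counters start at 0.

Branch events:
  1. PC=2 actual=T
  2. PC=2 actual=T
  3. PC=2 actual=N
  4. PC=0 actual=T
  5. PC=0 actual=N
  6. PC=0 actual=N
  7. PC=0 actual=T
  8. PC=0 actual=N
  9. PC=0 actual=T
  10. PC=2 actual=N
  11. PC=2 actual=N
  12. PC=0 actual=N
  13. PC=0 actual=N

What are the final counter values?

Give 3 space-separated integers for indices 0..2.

Ev 1: PC=2 idx=2 pred=N actual=T -> ctr[2]=1
Ev 2: PC=2 idx=2 pred=N actual=T -> ctr[2]=2
Ev 3: PC=2 idx=2 pred=T actual=N -> ctr[2]=1
Ev 4: PC=0 idx=0 pred=N actual=T -> ctr[0]=1
Ev 5: PC=0 idx=0 pred=N actual=N -> ctr[0]=0
Ev 6: PC=0 idx=0 pred=N actual=N -> ctr[0]=0
Ev 7: PC=0 idx=0 pred=N actual=T -> ctr[0]=1
Ev 8: PC=0 idx=0 pred=N actual=N -> ctr[0]=0
Ev 9: PC=0 idx=0 pred=N actual=T -> ctr[0]=1
Ev 10: PC=2 idx=2 pred=N actual=N -> ctr[2]=0
Ev 11: PC=2 idx=2 pred=N actual=N -> ctr[2]=0
Ev 12: PC=0 idx=0 pred=N actual=N -> ctr[0]=0
Ev 13: PC=0 idx=0 pred=N actual=N -> ctr[0]=0

Answer: 0 0 0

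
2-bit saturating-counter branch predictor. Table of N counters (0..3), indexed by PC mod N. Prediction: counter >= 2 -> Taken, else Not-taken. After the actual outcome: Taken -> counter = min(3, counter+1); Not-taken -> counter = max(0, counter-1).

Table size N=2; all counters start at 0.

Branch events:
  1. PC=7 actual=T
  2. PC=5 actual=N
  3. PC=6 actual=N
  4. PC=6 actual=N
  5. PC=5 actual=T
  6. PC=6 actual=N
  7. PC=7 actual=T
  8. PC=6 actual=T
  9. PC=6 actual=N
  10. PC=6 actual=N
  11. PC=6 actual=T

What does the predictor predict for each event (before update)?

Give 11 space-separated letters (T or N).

Ev 1: PC=7 idx=1 pred=N actual=T -> ctr[1]=1
Ev 2: PC=5 idx=1 pred=N actual=N -> ctr[1]=0
Ev 3: PC=6 idx=0 pred=N actual=N -> ctr[0]=0
Ev 4: PC=6 idx=0 pred=N actual=N -> ctr[0]=0
Ev 5: PC=5 idx=1 pred=N actual=T -> ctr[1]=1
Ev 6: PC=6 idx=0 pred=N actual=N -> ctr[0]=0
Ev 7: PC=7 idx=1 pred=N actual=T -> ctr[1]=2
Ev 8: PC=6 idx=0 pred=N actual=T -> ctr[0]=1
Ev 9: PC=6 idx=0 pred=N actual=N -> ctr[0]=0
Ev 10: PC=6 idx=0 pred=N actual=N -> ctr[0]=0
Ev 11: PC=6 idx=0 pred=N actual=T -> ctr[0]=1

Answer: N N N N N N N N N N N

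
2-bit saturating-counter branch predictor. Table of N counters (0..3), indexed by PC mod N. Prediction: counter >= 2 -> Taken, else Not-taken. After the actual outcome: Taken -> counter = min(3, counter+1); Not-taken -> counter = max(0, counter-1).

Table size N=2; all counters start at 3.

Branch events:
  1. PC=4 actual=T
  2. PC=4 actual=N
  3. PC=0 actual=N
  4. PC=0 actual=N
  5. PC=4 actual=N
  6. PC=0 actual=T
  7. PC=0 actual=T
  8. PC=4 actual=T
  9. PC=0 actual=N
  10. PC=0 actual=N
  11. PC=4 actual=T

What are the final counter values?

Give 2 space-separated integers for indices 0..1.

Ev 1: PC=4 idx=0 pred=T actual=T -> ctr[0]=3
Ev 2: PC=4 idx=0 pred=T actual=N -> ctr[0]=2
Ev 3: PC=0 idx=0 pred=T actual=N -> ctr[0]=1
Ev 4: PC=0 idx=0 pred=N actual=N -> ctr[0]=0
Ev 5: PC=4 idx=0 pred=N actual=N -> ctr[0]=0
Ev 6: PC=0 idx=0 pred=N actual=T -> ctr[0]=1
Ev 7: PC=0 idx=0 pred=N actual=T -> ctr[0]=2
Ev 8: PC=4 idx=0 pred=T actual=T -> ctr[0]=3
Ev 9: PC=0 idx=0 pred=T actual=N -> ctr[0]=2
Ev 10: PC=0 idx=0 pred=T actual=N -> ctr[0]=1
Ev 11: PC=4 idx=0 pred=N actual=T -> ctr[0]=2

Answer: 2 3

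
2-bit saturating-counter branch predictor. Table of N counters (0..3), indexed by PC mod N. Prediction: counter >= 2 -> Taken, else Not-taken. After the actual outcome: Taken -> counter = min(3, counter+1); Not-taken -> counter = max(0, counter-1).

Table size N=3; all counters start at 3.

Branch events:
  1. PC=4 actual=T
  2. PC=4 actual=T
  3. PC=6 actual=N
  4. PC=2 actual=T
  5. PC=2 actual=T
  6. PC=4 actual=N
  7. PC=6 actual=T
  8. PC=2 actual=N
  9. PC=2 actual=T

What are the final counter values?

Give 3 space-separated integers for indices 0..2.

Answer: 3 2 3

Derivation:
Ev 1: PC=4 idx=1 pred=T actual=T -> ctr[1]=3
Ev 2: PC=4 idx=1 pred=T actual=T -> ctr[1]=3
Ev 3: PC=6 idx=0 pred=T actual=N -> ctr[0]=2
Ev 4: PC=2 idx=2 pred=T actual=T -> ctr[2]=3
Ev 5: PC=2 idx=2 pred=T actual=T -> ctr[2]=3
Ev 6: PC=4 idx=1 pred=T actual=N -> ctr[1]=2
Ev 7: PC=6 idx=0 pred=T actual=T -> ctr[0]=3
Ev 8: PC=2 idx=2 pred=T actual=N -> ctr[2]=2
Ev 9: PC=2 idx=2 pred=T actual=T -> ctr[2]=3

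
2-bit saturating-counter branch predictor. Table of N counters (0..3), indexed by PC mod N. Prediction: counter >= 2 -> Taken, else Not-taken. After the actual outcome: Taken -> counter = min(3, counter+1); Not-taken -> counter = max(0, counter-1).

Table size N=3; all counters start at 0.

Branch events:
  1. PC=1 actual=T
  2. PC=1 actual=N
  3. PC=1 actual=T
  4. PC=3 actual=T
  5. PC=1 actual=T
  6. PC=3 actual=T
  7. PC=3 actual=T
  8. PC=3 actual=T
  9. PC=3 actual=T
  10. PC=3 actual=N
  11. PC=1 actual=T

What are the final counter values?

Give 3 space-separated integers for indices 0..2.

Answer: 2 3 0

Derivation:
Ev 1: PC=1 idx=1 pred=N actual=T -> ctr[1]=1
Ev 2: PC=1 idx=1 pred=N actual=N -> ctr[1]=0
Ev 3: PC=1 idx=1 pred=N actual=T -> ctr[1]=1
Ev 4: PC=3 idx=0 pred=N actual=T -> ctr[0]=1
Ev 5: PC=1 idx=1 pred=N actual=T -> ctr[1]=2
Ev 6: PC=3 idx=0 pred=N actual=T -> ctr[0]=2
Ev 7: PC=3 idx=0 pred=T actual=T -> ctr[0]=3
Ev 8: PC=3 idx=0 pred=T actual=T -> ctr[0]=3
Ev 9: PC=3 idx=0 pred=T actual=T -> ctr[0]=3
Ev 10: PC=3 idx=0 pred=T actual=N -> ctr[0]=2
Ev 11: PC=1 idx=1 pred=T actual=T -> ctr[1]=3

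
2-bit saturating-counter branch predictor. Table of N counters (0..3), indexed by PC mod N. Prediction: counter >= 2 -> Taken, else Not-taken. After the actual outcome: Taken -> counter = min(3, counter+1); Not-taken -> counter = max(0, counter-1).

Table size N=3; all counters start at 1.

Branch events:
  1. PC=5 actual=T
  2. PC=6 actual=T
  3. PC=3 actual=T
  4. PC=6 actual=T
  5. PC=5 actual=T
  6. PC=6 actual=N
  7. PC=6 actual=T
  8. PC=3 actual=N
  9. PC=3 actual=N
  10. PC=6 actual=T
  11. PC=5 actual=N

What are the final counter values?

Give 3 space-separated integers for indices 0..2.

Answer: 2 1 2

Derivation:
Ev 1: PC=5 idx=2 pred=N actual=T -> ctr[2]=2
Ev 2: PC=6 idx=0 pred=N actual=T -> ctr[0]=2
Ev 3: PC=3 idx=0 pred=T actual=T -> ctr[0]=3
Ev 4: PC=6 idx=0 pred=T actual=T -> ctr[0]=3
Ev 5: PC=5 idx=2 pred=T actual=T -> ctr[2]=3
Ev 6: PC=6 idx=0 pred=T actual=N -> ctr[0]=2
Ev 7: PC=6 idx=0 pred=T actual=T -> ctr[0]=3
Ev 8: PC=3 idx=0 pred=T actual=N -> ctr[0]=2
Ev 9: PC=3 idx=0 pred=T actual=N -> ctr[0]=1
Ev 10: PC=6 idx=0 pred=N actual=T -> ctr[0]=2
Ev 11: PC=5 idx=2 pred=T actual=N -> ctr[2]=2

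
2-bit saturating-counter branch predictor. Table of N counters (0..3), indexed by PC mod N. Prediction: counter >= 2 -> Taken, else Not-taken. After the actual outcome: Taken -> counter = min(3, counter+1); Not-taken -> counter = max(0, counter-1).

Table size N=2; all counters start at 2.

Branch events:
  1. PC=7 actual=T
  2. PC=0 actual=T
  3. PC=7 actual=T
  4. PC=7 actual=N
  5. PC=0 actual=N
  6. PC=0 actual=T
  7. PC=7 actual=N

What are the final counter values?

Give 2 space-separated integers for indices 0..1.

Ev 1: PC=7 idx=1 pred=T actual=T -> ctr[1]=3
Ev 2: PC=0 idx=0 pred=T actual=T -> ctr[0]=3
Ev 3: PC=7 idx=1 pred=T actual=T -> ctr[1]=3
Ev 4: PC=7 idx=1 pred=T actual=N -> ctr[1]=2
Ev 5: PC=0 idx=0 pred=T actual=N -> ctr[0]=2
Ev 6: PC=0 idx=0 pred=T actual=T -> ctr[0]=3
Ev 7: PC=7 idx=1 pred=T actual=N -> ctr[1]=1

Answer: 3 1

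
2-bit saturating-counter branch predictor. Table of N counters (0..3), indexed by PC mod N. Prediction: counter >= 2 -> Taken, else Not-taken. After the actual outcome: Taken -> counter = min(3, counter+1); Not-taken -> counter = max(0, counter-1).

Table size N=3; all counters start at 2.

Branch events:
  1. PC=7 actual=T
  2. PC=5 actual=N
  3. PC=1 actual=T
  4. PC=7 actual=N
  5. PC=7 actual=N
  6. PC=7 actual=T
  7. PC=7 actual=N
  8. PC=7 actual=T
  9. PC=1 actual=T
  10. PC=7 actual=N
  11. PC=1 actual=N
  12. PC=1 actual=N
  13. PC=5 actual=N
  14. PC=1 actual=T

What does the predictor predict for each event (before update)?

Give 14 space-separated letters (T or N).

Ev 1: PC=7 idx=1 pred=T actual=T -> ctr[1]=3
Ev 2: PC=5 idx=2 pred=T actual=N -> ctr[2]=1
Ev 3: PC=1 idx=1 pred=T actual=T -> ctr[1]=3
Ev 4: PC=7 idx=1 pred=T actual=N -> ctr[1]=2
Ev 5: PC=7 idx=1 pred=T actual=N -> ctr[1]=1
Ev 6: PC=7 idx=1 pred=N actual=T -> ctr[1]=2
Ev 7: PC=7 idx=1 pred=T actual=N -> ctr[1]=1
Ev 8: PC=7 idx=1 pred=N actual=T -> ctr[1]=2
Ev 9: PC=1 idx=1 pred=T actual=T -> ctr[1]=3
Ev 10: PC=7 idx=1 pred=T actual=N -> ctr[1]=2
Ev 11: PC=1 idx=1 pred=T actual=N -> ctr[1]=1
Ev 12: PC=1 idx=1 pred=N actual=N -> ctr[1]=0
Ev 13: PC=5 idx=2 pred=N actual=N -> ctr[2]=0
Ev 14: PC=1 idx=1 pred=N actual=T -> ctr[1]=1

Answer: T T T T T N T N T T T N N N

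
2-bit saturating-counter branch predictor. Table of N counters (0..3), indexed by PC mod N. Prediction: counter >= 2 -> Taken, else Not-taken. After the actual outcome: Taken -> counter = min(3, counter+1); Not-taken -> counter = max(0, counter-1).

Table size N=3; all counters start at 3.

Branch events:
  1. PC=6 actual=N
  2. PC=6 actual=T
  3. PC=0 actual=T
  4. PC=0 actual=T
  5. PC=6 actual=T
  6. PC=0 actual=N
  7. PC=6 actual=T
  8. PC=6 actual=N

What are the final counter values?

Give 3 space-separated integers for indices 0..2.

Ev 1: PC=6 idx=0 pred=T actual=N -> ctr[0]=2
Ev 2: PC=6 idx=0 pred=T actual=T -> ctr[0]=3
Ev 3: PC=0 idx=0 pred=T actual=T -> ctr[0]=3
Ev 4: PC=0 idx=0 pred=T actual=T -> ctr[0]=3
Ev 5: PC=6 idx=0 pred=T actual=T -> ctr[0]=3
Ev 6: PC=0 idx=0 pred=T actual=N -> ctr[0]=2
Ev 7: PC=6 idx=0 pred=T actual=T -> ctr[0]=3
Ev 8: PC=6 idx=0 pred=T actual=N -> ctr[0]=2

Answer: 2 3 3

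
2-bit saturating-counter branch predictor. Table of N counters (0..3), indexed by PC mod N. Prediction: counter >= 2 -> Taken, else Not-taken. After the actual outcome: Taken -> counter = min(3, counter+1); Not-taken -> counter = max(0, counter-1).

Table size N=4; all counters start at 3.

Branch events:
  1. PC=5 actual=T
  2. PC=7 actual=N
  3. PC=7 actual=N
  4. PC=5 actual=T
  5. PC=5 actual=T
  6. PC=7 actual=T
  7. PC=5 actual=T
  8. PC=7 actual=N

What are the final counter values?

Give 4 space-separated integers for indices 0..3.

Answer: 3 3 3 1

Derivation:
Ev 1: PC=5 idx=1 pred=T actual=T -> ctr[1]=3
Ev 2: PC=7 idx=3 pred=T actual=N -> ctr[3]=2
Ev 3: PC=7 idx=3 pred=T actual=N -> ctr[3]=1
Ev 4: PC=5 idx=1 pred=T actual=T -> ctr[1]=3
Ev 5: PC=5 idx=1 pred=T actual=T -> ctr[1]=3
Ev 6: PC=7 idx=3 pred=N actual=T -> ctr[3]=2
Ev 7: PC=5 idx=1 pred=T actual=T -> ctr[1]=3
Ev 8: PC=7 idx=3 pred=T actual=N -> ctr[3]=1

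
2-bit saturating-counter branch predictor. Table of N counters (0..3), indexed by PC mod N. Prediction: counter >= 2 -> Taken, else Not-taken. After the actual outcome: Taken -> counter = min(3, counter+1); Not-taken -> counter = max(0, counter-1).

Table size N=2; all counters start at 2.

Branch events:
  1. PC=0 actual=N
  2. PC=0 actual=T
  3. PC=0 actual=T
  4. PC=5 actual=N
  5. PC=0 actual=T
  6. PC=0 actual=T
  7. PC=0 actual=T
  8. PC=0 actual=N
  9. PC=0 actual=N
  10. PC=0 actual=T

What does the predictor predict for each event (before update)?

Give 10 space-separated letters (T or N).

Answer: T N T T T T T T T N

Derivation:
Ev 1: PC=0 idx=0 pred=T actual=N -> ctr[0]=1
Ev 2: PC=0 idx=0 pred=N actual=T -> ctr[0]=2
Ev 3: PC=0 idx=0 pred=T actual=T -> ctr[0]=3
Ev 4: PC=5 idx=1 pred=T actual=N -> ctr[1]=1
Ev 5: PC=0 idx=0 pred=T actual=T -> ctr[0]=3
Ev 6: PC=0 idx=0 pred=T actual=T -> ctr[0]=3
Ev 7: PC=0 idx=0 pred=T actual=T -> ctr[0]=3
Ev 8: PC=0 idx=0 pred=T actual=N -> ctr[0]=2
Ev 9: PC=0 idx=0 pred=T actual=N -> ctr[0]=1
Ev 10: PC=0 idx=0 pred=N actual=T -> ctr[0]=2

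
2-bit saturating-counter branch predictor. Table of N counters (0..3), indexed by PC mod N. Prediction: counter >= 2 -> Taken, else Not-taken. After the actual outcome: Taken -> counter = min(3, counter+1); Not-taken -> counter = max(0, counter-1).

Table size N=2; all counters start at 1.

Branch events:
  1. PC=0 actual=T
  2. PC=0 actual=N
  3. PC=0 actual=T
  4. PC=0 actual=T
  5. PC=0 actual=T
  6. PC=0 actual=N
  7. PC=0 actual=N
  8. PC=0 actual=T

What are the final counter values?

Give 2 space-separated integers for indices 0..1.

Answer: 2 1

Derivation:
Ev 1: PC=0 idx=0 pred=N actual=T -> ctr[0]=2
Ev 2: PC=0 idx=0 pred=T actual=N -> ctr[0]=1
Ev 3: PC=0 idx=0 pred=N actual=T -> ctr[0]=2
Ev 4: PC=0 idx=0 pred=T actual=T -> ctr[0]=3
Ev 5: PC=0 idx=0 pred=T actual=T -> ctr[0]=3
Ev 6: PC=0 idx=0 pred=T actual=N -> ctr[0]=2
Ev 7: PC=0 idx=0 pred=T actual=N -> ctr[0]=1
Ev 8: PC=0 idx=0 pred=N actual=T -> ctr[0]=2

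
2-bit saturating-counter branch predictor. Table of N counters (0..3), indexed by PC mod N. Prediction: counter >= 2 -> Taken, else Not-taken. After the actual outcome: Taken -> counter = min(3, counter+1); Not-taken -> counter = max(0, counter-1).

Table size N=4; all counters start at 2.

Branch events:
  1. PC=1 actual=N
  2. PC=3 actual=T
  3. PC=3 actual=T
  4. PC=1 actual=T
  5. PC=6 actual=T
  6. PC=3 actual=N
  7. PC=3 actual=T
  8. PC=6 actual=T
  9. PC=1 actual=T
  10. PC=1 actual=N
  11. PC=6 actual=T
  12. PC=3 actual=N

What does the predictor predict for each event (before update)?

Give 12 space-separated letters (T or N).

Answer: T T T N T T T T T T T T

Derivation:
Ev 1: PC=1 idx=1 pred=T actual=N -> ctr[1]=1
Ev 2: PC=3 idx=3 pred=T actual=T -> ctr[3]=3
Ev 3: PC=3 idx=3 pred=T actual=T -> ctr[3]=3
Ev 4: PC=1 idx=1 pred=N actual=T -> ctr[1]=2
Ev 5: PC=6 idx=2 pred=T actual=T -> ctr[2]=3
Ev 6: PC=3 idx=3 pred=T actual=N -> ctr[3]=2
Ev 7: PC=3 idx=3 pred=T actual=T -> ctr[3]=3
Ev 8: PC=6 idx=2 pred=T actual=T -> ctr[2]=3
Ev 9: PC=1 idx=1 pred=T actual=T -> ctr[1]=3
Ev 10: PC=1 idx=1 pred=T actual=N -> ctr[1]=2
Ev 11: PC=6 idx=2 pred=T actual=T -> ctr[2]=3
Ev 12: PC=3 idx=3 pred=T actual=N -> ctr[3]=2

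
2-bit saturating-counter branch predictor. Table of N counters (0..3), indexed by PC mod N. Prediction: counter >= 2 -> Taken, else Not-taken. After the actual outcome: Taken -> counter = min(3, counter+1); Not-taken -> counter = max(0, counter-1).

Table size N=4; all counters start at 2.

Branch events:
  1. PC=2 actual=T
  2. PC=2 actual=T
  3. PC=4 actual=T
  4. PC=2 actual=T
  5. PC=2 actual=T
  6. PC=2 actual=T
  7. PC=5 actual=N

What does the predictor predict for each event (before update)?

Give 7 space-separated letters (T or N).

Answer: T T T T T T T

Derivation:
Ev 1: PC=2 idx=2 pred=T actual=T -> ctr[2]=3
Ev 2: PC=2 idx=2 pred=T actual=T -> ctr[2]=3
Ev 3: PC=4 idx=0 pred=T actual=T -> ctr[0]=3
Ev 4: PC=2 idx=2 pred=T actual=T -> ctr[2]=3
Ev 5: PC=2 idx=2 pred=T actual=T -> ctr[2]=3
Ev 6: PC=2 idx=2 pred=T actual=T -> ctr[2]=3
Ev 7: PC=5 idx=1 pred=T actual=N -> ctr[1]=1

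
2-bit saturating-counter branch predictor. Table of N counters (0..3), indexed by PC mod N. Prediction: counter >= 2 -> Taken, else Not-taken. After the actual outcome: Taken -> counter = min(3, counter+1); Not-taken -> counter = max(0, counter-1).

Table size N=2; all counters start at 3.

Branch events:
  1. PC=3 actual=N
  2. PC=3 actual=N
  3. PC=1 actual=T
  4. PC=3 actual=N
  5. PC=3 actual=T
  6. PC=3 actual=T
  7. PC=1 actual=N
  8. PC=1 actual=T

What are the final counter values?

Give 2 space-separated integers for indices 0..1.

Ev 1: PC=3 idx=1 pred=T actual=N -> ctr[1]=2
Ev 2: PC=3 idx=1 pred=T actual=N -> ctr[1]=1
Ev 3: PC=1 idx=1 pred=N actual=T -> ctr[1]=2
Ev 4: PC=3 idx=1 pred=T actual=N -> ctr[1]=1
Ev 5: PC=3 idx=1 pred=N actual=T -> ctr[1]=2
Ev 6: PC=3 idx=1 pred=T actual=T -> ctr[1]=3
Ev 7: PC=1 idx=1 pred=T actual=N -> ctr[1]=2
Ev 8: PC=1 idx=1 pred=T actual=T -> ctr[1]=3

Answer: 3 3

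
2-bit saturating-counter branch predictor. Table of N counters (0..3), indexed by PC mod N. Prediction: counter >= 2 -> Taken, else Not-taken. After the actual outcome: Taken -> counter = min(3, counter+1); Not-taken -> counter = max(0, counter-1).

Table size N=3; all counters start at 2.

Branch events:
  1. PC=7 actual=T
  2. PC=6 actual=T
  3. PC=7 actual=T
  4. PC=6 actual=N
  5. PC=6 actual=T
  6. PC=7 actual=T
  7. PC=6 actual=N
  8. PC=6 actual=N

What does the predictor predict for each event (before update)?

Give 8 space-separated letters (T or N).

Answer: T T T T T T T T

Derivation:
Ev 1: PC=7 idx=1 pred=T actual=T -> ctr[1]=3
Ev 2: PC=6 idx=0 pred=T actual=T -> ctr[0]=3
Ev 3: PC=7 idx=1 pred=T actual=T -> ctr[1]=3
Ev 4: PC=6 idx=0 pred=T actual=N -> ctr[0]=2
Ev 5: PC=6 idx=0 pred=T actual=T -> ctr[0]=3
Ev 6: PC=7 idx=1 pred=T actual=T -> ctr[1]=3
Ev 7: PC=6 idx=0 pred=T actual=N -> ctr[0]=2
Ev 8: PC=6 idx=0 pred=T actual=N -> ctr[0]=1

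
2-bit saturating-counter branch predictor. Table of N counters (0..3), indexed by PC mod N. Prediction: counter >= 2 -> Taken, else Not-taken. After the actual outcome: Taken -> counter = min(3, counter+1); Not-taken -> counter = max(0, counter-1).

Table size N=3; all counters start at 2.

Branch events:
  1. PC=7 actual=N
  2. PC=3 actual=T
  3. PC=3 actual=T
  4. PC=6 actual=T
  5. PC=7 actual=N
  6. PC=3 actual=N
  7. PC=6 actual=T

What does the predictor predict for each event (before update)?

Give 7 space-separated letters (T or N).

Answer: T T T T N T T

Derivation:
Ev 1: PC=7 idx=1 pred=T actual=N -> ctr[1]=1
Ev 2: PC=3 idx=0 pred=T actual=T -> ctr[0]=3
Ev 3: PC=3 idx=0 pred=T actual=T -> ctr[0]=3
Ev 4: PC=6 idx=0 pred=T actual=T -> ctr[0]=3
Ev 5: PC=7 idx=1 pred=N actual=N -> ctr[1]=0
Ev 6: PC=3 idx=0 pred=T actual=N -> ctr[0]=2
Ev 7: PC=6 idx=0 pred=T actual=T -> ctr[0]=3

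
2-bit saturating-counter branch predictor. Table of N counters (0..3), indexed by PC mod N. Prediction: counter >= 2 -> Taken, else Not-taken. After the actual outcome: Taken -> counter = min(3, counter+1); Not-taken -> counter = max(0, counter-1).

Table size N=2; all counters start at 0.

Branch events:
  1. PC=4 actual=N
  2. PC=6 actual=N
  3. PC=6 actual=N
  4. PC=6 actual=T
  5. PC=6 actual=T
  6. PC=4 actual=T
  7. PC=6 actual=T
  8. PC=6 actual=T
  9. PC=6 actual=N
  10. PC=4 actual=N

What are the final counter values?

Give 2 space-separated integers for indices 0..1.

Answer: 1 0

Derivation:
Ev 1: PC=4 idx=0 pred=N actual=N -> ctr[0]=0
Ev 2: PC=6 idx=0 pred=N actual=N -> ctr[0]=0
Ev 3: PC=6 idx=0 pred=N actual=N -> ctr[0]=0
Ev 4: PC=6 idx=0 pred=N actual=T -> ctr[0]=1
Ev 5: PC=6 idx=0 pred=N actual=T -> ctr[0]=2
Ev 6: PC=4 idx=0 pred=T actual=T -> ctr[0]=3
Ev 7: PC=6 idx=0 pred=T actual=T -> ctr[0]=3
Ev 8: PC=6 idx=0 pred=T actual=T -> ctr[0]=3
Ev 9: PC=6 idx=0 pred=T actual=N -> ctr[0]=2
Ev 10: PC=4 idx=0 pred=T actual=N -> ctr[0]=1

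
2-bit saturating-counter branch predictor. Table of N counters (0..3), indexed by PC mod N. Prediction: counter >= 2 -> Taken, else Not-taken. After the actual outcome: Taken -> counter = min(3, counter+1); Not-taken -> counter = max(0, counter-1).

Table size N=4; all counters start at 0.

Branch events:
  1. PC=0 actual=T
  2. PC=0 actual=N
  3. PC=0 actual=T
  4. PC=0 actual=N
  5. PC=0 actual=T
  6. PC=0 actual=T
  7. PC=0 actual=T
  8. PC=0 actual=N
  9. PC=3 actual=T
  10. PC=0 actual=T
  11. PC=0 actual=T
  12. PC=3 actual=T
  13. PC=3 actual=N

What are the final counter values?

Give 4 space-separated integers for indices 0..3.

Answer: 3 0 0 1

Derivation:
Ev 1: PC=0 idx=0 pred=N actual=T -> ctr[0]=1
Ev 2: PC=0 idx=0 pred=N actual=N -> ctr[0]=0
Ev 3: PC=0 idx=0 pred=N actual=T -> ctr[0]=1
Ev 4: PC=0 idx=0 pred=N actual=N -> ctr[0]=0
Ev 5: PC=0 idx=0 pred=N actual=T -> ctr[0]=1
Ev 6: PC=0 idx=0 pred=N actual=T -> ctr[0]=2
Ev 7: PC=0 idx=0 pred=T actual=T -> ctr[0]=3
Ev 8: PC=0 idx=0 pred=T actual=N -> ctr[0]=2
Ev 9: PC=3 idx=3 pred=N actual=T -> ctr[3]=1
Ev 10: PC=0 idx=0 pred=T actual=T -> ctr[0]=3
Ev 11: PC=0 idx=0 pred=T actual=T -> ctr[0]=3
Ev 12: PC=3 idx=3 pred=N actual=T -> ctr[3]=2
Ev 13: PC=3 idx=3 pred=T actual=N -> ctr[3]=1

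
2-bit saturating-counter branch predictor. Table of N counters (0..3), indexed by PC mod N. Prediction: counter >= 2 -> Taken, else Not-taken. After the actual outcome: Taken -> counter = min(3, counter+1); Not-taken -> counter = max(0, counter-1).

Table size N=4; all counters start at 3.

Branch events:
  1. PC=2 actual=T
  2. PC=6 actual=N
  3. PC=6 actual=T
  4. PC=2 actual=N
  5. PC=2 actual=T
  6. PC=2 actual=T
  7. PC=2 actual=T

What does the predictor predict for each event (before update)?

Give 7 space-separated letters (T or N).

Answer: T T T T T T T

Derivation:
Ev 1: PC=2 idx=2 pred=T actual=T -> ctr[2]=3
Ev 2: PC=6 idx=2 pred=T actual=N -> ctr[2]=2
Ev 3: PC=6 idx=2 pred=T actual=T -> ctr[2]=3
Ev 4: PC=2 idx=2 pred=T actual=N -> ctr[2]=2
Ev 5: PC=2 idx=2 pred=T actual=T -> ctr[2]=3
Ev 6: PC=2 idx=2 pred=T actual=T -> ctr[2]=3
Ev 7: PC=2 idx=2 pred=T actual=T -> ctr[2]=3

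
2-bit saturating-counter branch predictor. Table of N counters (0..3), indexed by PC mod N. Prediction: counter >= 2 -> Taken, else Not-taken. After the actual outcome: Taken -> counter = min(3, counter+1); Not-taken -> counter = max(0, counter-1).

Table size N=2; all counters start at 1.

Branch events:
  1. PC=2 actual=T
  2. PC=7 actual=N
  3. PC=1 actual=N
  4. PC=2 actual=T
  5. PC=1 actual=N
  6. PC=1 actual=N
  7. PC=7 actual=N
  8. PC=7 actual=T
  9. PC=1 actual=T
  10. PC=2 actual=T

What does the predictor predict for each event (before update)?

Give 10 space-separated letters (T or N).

Answer: N N N T N N N N N T

Derivation:
Ev 1: PC=2 idx=0 pred=N actual=T -> ctr[0]=2
Ev 2: PC=7 idx=1 pred=N actual=N -> ctr[1]=0
Ev 3: PC=1 idx=1 pred=N actual=N -> ctr[1]=0
Ev 4: PC=2 idx=0 pred=T actual=T -> ctr[0]=3
Ev 5: PC=1 idx=1 pred=N actual=N -> ctr[1]=0
Ev 6: PC=1 idx=1 pred=N actual=N -> ctr[1]=0
Ev 7: PC=7 idx=1 pred=N actual=N -> ctr[1]=0
Ev 8: PC=7 idx=1 pred=N actual=T -> ctr[1]=1
Ev 9: PC=1 idx=1 pred=N actual=T -> ctr[1]=2
Ev 10: PC=2 idx=0 pred=T actual=T -> ctr[0]=3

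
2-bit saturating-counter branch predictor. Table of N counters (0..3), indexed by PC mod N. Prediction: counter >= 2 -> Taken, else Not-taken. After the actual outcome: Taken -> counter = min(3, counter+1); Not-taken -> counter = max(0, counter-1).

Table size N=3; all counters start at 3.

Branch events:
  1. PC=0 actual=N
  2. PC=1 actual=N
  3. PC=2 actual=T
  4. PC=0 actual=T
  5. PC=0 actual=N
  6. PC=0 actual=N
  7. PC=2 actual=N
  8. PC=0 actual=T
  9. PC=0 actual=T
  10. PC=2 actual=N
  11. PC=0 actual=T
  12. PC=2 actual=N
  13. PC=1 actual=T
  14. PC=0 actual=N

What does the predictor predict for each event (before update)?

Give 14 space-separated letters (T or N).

Answer: T T T T T T T N T T T N T T

Derivation:
Ev 1: PC=0 idx=0 pred=T actual=N -> ctr[0]=2
Ev 2: PC=1 idx=1 pred=T actual=N -> ctr[1]=2
Ev 3: PC=2 idx=2 pred=T actual=T -> ctr[2]=3
Ev 4: PC=0 idx=0 pred=T actual=T -> ctr[0]=3
Ev 5: PC=0 idx=0 pred=T actual=N -> ctr[0]=2
Ev 6: PC=0 idx=0 pred=T actual=N -> ctr[0]=1
Ev 7: PC=2 idx=2 pred=T actual=N -> ctr[2]=2
Ev 8: PC=0 idx=0 pred=N actual=T -> ctr[0]=2
Ev 9: PC=0 idx=0 pred=T actual=T -> ctr[0]=3
Ev 10: PC=2 idx=2 pred=T actual=N -> ctr[2]=1
Ev 11: PC=0 idx=0 pred=T actual=T -> ctr[0]=3
Ev 12: PC=2 idx=2 pred=N actual=N -> ctr[2]=0
Ev 13: PC=1 idx=1 pred=T actual=T -> ctr[1]=3
Ev 14: PC=0 idx=0 pred=T actual=N -> ctr[0]=2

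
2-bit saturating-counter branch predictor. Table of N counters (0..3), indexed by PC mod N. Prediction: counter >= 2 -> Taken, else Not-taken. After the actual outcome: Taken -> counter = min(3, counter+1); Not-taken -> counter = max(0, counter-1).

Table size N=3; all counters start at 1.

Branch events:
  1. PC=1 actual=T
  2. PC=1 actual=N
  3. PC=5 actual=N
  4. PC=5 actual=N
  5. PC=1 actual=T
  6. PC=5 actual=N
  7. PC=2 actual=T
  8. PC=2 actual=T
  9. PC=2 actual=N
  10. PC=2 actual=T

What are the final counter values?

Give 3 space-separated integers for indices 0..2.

Answer: 1 2 2

Derivation:
Ev 1: PC=1 idx=1 pred=N actual=T -> ctr[1]=2
Ev 2: PC=1 idx=1 pred=T actual=N -> ctr[1]=1
Ev 3: PC=5 idx=2 pred=N actual=N -> ctr[2]=0
Ev 4: PC=5 idx=2 pred=N actual=N -> ctr[2]=0
Ev 5: PC=1 idx=1 pred=N actual=T -> ctr[1]=2
Ev 6: PC=5 idx=2 pred=N actual=N -> ctr[2]=0
Ev 7: PC=2 idx=2 pred=N actual=T -> ctr[2]=1
Ev 8: PC=2 idx=2 pred=N actual=T -> ctr[2]=2
Ev 9: PC=2 idx=2 pred=T actual=N -> ctr[2]=1
Ev 10: PC=2 idx=2 pred=N actual=T -> ctr[2]=2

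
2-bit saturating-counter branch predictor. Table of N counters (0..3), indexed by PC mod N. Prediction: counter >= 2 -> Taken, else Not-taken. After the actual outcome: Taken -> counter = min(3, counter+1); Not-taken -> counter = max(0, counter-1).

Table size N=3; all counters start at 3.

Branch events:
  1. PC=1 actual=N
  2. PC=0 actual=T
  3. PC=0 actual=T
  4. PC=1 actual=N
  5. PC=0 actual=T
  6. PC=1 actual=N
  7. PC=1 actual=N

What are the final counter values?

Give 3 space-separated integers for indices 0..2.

Answer: 3 0 3

Derivation:
Ev 1: PC=1 idx=1 pred=T actual=N -> ctr[1]=2
Ev 2: PC=0 idx=0 pred=T actual=T -> ctr[0]=3
Ev 3: PC=0 idx=0 pred=T actual=T -> ctr[0]=3
Ev 4: PC=1 idx=1 pred=T actual=N -> ctr[1]=1
Ev 5: PC=0 idx=0 pred=T actual=T -> ctr[0]=3
Ev 6: PC=1 idx=1 pred=N actual=N -> ctr[1]=0
Ev 7: PC=1 idx=1 pred=N actual=N -> ctr[1]=0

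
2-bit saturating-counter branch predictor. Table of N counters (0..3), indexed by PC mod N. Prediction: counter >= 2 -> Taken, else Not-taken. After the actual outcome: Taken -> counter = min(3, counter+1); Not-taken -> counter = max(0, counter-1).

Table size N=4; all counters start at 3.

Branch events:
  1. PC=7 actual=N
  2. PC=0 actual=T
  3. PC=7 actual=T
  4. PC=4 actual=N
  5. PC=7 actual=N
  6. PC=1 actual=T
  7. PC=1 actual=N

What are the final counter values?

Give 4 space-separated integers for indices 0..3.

Answer: 2 2 3 2

Derivation:
Ev 1: PC=7 idx=3 pred=T actual=N -> ctr[3]=2
Ev 2: PC=0 idx=0 pred=T actual=T -> ctr[0]=3
Ev 3: PC=7 idx=3 pred=T actual=T -> ctr[3]=3
Ev 4: PC=4 idx=0 pred=T actual=N -> ctr[0]=2
Ev 5: PC=7 idx=3 pred=T actual=N -> ctr[3]=2
Ev 6: PC=1 idx=1 pred=T actual=T -> ctr[1]=3
Ev 7: PC=1 idx=1 pred=T actual=N -> ctr[1]=2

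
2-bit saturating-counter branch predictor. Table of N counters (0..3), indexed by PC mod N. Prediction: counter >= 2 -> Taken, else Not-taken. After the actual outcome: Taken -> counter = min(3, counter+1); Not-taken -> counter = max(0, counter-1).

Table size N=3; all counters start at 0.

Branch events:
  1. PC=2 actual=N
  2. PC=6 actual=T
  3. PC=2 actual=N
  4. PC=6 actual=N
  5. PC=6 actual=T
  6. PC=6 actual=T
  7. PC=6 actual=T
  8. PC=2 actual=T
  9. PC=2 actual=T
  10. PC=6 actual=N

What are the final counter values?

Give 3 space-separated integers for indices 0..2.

Answer: 2 0 2

Derivation:
Ev 1: PC=2 idx=2 pred=N actual=N -> ctr[2]=0
Ev 2: PC=6 idx=0 pred=N actual=T -> ctr[0]=1
Ev 3: PC=2 idx=2 pred=N actual=N -> ctr[2]=0
Ev 4: PC=6 idx=0 pred=N actual=N -> ctr[0]=0
Ev 5: PC=6 idx=0 pred=N actual=T -> ctr[0]=1
Ev 6: PC=6 idx=0 pred=N actual=T -> ctr[0]=2
Ev 7: PC=6 idx=0 pred=T actual=T -> ctr[0]=3
Ev 8: PC=2 idx=2 pred=N actual=T -> ctr[2]=1
Ev 9: PC=2 idx=2 pred=N actual=T -> ctr[2]=2
Ev 10: PC=6 idx=0 pred=T actual=N -> ctr[0]=2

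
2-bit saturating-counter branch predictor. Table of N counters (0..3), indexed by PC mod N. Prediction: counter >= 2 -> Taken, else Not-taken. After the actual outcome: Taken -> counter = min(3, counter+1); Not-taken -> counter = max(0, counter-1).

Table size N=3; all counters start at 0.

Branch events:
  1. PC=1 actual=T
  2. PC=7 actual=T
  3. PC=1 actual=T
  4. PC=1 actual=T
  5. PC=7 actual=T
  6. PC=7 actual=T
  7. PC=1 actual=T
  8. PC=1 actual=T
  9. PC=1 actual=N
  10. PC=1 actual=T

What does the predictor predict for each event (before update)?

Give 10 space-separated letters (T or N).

Ev 1: PC=1 idx=1 pred=N actual=T -> ctr[1]=1
Ev 2: PC=7 idx=1 pred=N actual=T -> ctr[1]=2
Ev 3: PC=1 idx=1 pred=T actual=T -> ctr[1]=3
Ev 4: PC=1 idx=1 pred=T actual=T -> ctr[1]=3
Ev 5: PC=7 idx=1 pred=T actual=T -> ctr[1]=3
Ev 6: PC=7 idx=1 pred=T actual=T -> ctr[1]=3
Ev 7: PC=1 idx=1 pred=T actual=T -> ctr[1]=3
Ev 8: PC=1 idx=1 pred=T actual=T -> ctr[1]=3
Ev 9: PC=1 idx=1 pred=T actual=N -> ctr[1]=2
Ev 10: PC=1 idx=1 pred=T actual=T -> ctr[1]=3

Answer: N N T T T T T T T T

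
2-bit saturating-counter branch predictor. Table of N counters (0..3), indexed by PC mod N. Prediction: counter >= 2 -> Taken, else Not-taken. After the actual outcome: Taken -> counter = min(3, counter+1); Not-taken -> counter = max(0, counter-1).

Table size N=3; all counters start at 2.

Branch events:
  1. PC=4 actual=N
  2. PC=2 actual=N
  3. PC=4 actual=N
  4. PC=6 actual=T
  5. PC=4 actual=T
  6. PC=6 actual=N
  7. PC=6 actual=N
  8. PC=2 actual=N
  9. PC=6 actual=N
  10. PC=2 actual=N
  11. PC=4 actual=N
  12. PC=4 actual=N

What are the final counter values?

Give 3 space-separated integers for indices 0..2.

Ev 1: PC=4 idx=1 pred=T actual=N -> ctr[1]=1
Ev 2: PC=2 idx=2 pred=T actual=N -> ctr[2]=1
Ev 3: PC=4 idx=1 pred=N actual=N -> ctr[1]=0
Ev 4: PC=6 idx=0 pred=T actual=T -> ctr[0]=3
Ev 5: PC=4 idx=1 pred=N actual=T -> ctr[1]=1
Ev 6: PC=6 idx=0 pred=T actual=N -> ctr[0]=2
Ev 7: PC=6 idx=0 pred=T actual=N -> ctr[0]=1
Ev 8: PC=2 idx=2 pred=N actual=N -> ctr[2]=0
Ev 9: PC=6 idx=0 pred=N actual=N -> ctr[0]=0
Ev 10: PC=2 idx=2 pred=N actual=N -> ctr[2]=0
Ev 11: PC=4 idx=1 pred=N actual=N -> ctr[1]=0
Ev 12: PC=4 idx=1 pred=N actual=N -> ctr[1]=0

Answer: 0 0 0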